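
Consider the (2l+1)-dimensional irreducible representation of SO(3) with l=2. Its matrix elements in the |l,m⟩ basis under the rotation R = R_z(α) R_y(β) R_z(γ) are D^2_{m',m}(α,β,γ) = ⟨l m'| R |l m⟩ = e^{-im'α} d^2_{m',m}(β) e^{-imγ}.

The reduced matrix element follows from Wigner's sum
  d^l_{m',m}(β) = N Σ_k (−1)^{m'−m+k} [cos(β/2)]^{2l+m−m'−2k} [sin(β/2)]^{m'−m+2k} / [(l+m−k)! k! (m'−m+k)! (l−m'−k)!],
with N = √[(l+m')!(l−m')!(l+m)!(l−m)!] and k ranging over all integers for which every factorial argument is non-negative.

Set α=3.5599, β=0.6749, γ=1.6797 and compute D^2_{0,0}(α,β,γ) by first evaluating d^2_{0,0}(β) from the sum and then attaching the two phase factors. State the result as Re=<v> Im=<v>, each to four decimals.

D^2_{0,0}(3.5599,0.6749,1.6797) = e^{-i·0·3.5599}·d^2_{0,0}(0.6749)·e^{-i·0·1.6797}. Compute d first:
With c≡cos(β/2)=0.943602 and s≡sin(β/2)=0.331082, N=[2·2·2·2]^{1/2}=4.000000
k∈{0,1,2} keeps every argument non-negative
  k=0: (−1)^0·4.0000/(4)·0.9436^4·0.3311^0 = +0.792785
  k=1: (−1)^1·4.0000/(1)·0.9436^2·0.3311^2 = -0.390399
  k=2: (−1)^2·4.0000/(4)·0.9436^0·0.3311^4 = +0.012016
d^2_{0,0}(0.6749) = +0.792785 -0.390399 +0.012016 = +0.414401
Phases: e^{-i·(0)·3.5599}=+1.000000+0.000000i, e^{-i·(0)·1.6797}=+1.000000+0.000000i ⇒ D=+0.414401+0.000000i

Re=0.4144 Im=0.0000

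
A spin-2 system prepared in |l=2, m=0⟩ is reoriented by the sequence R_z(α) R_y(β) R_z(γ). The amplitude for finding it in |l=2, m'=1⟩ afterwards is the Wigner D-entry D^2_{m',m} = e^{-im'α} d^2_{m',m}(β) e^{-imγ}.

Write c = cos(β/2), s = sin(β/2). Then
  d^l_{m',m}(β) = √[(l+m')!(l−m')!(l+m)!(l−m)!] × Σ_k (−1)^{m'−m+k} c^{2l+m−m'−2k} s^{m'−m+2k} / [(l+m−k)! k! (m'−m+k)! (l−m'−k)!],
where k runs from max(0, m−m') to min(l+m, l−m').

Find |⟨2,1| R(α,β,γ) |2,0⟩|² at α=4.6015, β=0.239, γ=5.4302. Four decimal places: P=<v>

D^2_{1,0}(4.6015,0.239,5.4302) = e^{-i·1·4.6015}·d^2_{1,0}(0.239)·e^{-i·0·5.4302}. Compute d first:
With c≡cos(β/2)=0.992868 and s≡sin(β/2)=0.119216, N=[6·1·2·2]^{1/2}=4.898979
Admissible k: 0..1 (factorial args all ≥0)
  k=0: (−1)^1·4.8990/(2)·0.9929^3·0.1192^1 = -0.285815
  k=1: (−1)^2·4.8990/(2)·0.9929^1·0.1192^3 = +0.004121
d^2_{1,0}(0.239) = -0.285815 +0.004121 = -0.281694
|D^2_{1,0}|² = |d^2_{1,0}(β)|² = (-0.281694)² = 0.079351 (the z-rotation phases have unit modulus)

P=0.0794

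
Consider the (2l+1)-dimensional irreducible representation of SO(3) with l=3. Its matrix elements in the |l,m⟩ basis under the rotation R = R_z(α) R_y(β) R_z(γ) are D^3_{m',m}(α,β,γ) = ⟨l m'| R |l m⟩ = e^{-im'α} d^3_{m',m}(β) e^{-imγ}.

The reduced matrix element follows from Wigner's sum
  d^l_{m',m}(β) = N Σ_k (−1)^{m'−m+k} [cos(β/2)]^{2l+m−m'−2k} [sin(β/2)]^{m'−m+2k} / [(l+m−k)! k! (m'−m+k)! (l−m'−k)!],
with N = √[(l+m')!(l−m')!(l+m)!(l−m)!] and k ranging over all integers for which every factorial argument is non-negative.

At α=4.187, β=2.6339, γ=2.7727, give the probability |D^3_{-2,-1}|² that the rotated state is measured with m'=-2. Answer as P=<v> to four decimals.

D^3_{-2,-1}(4.187,2.6339,2.7727) = e^{-i·-2·4.187}·d^3_{-2,-1}(2.6339)·e^{-i·-1·2.7727}. Compute d first:
c=cos(2.6339/2)=0.251129, s=sin(2.6339/2)=0.967954; N=√[1·120·2·24]=75.894664
Admissible k: 1..2 (factorial args all ≥0)
  k=1: (−1)^0·75.8947/(24)·0.2511^5·0.9680^1 = +0.003057
  k=2: (−1)^1·75.8947/(12)·0.2511^3·0.9680^3 = -0.090841
d^3_{-2,-1}(2.6339) = +0.003057 -0.090841 = -0.087784
|D^3_{-2,-1}|² = |d^3_{-2,-1}(β)|² = (-0.087784)² = 0.007706 (the z-rotation phases have unit modulus)

P=0.0077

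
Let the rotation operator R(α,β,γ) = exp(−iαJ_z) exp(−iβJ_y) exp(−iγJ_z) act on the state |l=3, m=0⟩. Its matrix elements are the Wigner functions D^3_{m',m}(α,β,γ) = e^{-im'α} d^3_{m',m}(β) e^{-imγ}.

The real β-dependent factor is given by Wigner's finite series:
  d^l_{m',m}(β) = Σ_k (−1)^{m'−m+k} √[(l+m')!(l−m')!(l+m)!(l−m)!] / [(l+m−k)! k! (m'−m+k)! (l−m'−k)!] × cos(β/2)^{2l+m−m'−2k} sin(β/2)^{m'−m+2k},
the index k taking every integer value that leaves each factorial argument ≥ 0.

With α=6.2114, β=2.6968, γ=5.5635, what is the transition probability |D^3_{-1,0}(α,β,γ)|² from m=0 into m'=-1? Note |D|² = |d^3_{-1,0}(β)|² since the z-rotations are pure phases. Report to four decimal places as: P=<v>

P=0.3281

First d^3_{-1,0}(β=2.6968), then the phase factors e^{-i(-1)α} and e^{-i(0)γ}:
Half-angle: c=0.220568, s=0.975372. N=√(2·24·6·6)=41.569219
k∈{1,2,3} keeps every argument non-negative
  k=1: (−1)^0·41.5692/(12)·0.2206^5·0.9754^1 = +0.001764
  k=2: (−1)^1·41.5692/(4)·0.2206^3·0.9754^3 = -0.103478
  k=3: (−1)^2·41.5692/(12)·0.2206^1·0.9754^5 = +0.674502
d^3_{-1,0}(2.6968) = +0.001764 -0.103478 +0.674502 = +0.572788
|D^3_{-1,0}|² = |d^3_{-1,0}(β)|² = (+0.572788)² = 0.328086 (the z-rotation phases have unit modulus)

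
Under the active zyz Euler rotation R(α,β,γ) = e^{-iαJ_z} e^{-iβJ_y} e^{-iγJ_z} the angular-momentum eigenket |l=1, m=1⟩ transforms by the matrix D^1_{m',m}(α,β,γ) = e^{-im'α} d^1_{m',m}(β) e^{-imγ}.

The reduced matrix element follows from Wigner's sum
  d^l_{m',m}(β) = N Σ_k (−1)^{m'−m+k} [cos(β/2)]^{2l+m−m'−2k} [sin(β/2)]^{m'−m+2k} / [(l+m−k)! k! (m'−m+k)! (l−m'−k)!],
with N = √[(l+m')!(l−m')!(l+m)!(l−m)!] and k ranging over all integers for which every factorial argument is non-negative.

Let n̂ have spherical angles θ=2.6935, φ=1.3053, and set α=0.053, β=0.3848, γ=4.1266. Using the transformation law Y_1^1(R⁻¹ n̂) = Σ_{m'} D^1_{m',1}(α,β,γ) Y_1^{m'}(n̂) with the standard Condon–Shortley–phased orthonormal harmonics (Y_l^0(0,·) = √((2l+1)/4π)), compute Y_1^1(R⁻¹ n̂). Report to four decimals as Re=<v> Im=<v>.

Re=0.2071 Im=-0.0550

Need the full column D^1_{m',1} for m'=−1..1 at α=0.053, β=0.3848, γ=4.1266.
cos(β/2)=0.981548, sin(β/2)=0.191215
d^1_{-1,1}: single k=2 term ⇒ +0.036563;  D = -0.021800+0.029354i
d^1_{0,1}: single k=1 term ⇒ +0.265429;  D = -0.146744+0.221176i
d^1_{1,1}: single k=0 term ⇒ +0.963437;  D = -0.489366+0.829898i
Y_1^{m'}(θ=2.6935,φ=1.3053) and Σ D·Y over m':
  (-0.0218+0.0294i)·(+0.0393-0.1444i)  (-0.1467+0.2212i)·(-0.4404+0.0000i)  (-0.4894+0.8299i)·(-0.0393-0.1444i)
Y_1^1(R⁻¹ n̂) = +0.207095-0.055007i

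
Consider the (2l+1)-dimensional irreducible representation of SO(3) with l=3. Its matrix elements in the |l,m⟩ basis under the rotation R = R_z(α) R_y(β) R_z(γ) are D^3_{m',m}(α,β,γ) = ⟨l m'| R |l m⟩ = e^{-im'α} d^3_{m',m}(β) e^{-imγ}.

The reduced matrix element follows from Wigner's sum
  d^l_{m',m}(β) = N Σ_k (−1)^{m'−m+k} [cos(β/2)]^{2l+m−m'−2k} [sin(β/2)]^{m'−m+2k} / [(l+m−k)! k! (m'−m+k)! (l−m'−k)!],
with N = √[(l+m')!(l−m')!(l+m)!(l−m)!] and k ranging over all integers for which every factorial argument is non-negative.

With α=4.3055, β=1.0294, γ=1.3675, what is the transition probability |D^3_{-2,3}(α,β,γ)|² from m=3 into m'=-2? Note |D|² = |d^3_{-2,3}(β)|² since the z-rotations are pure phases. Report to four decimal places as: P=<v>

P=0.0038

First d^3_{-2,3}(β=1.0294), then the phase factors e^{-i(-2)α} and e^{-i(3)γ}:
c=cos(1.0294/2)=0.870440, s=sin(1.0294/2)=0.492274; N=√[1·120·720·1]=293.938769
k: max(0,(3)−(-2))=5 … min(3+(3),3−(-2))=5
  k=5: (−1)^0·293.9388/(120)·0.8704^1·0.4923^5 = +0.061638
d^3_{-2,3}(1.0294) = +0.061638
|D^3_{-2,3}|² = |d^3_{-2,3}(β)|² = (+0.061638)² = 0.003799 (the z-rotation phases have unit modulus)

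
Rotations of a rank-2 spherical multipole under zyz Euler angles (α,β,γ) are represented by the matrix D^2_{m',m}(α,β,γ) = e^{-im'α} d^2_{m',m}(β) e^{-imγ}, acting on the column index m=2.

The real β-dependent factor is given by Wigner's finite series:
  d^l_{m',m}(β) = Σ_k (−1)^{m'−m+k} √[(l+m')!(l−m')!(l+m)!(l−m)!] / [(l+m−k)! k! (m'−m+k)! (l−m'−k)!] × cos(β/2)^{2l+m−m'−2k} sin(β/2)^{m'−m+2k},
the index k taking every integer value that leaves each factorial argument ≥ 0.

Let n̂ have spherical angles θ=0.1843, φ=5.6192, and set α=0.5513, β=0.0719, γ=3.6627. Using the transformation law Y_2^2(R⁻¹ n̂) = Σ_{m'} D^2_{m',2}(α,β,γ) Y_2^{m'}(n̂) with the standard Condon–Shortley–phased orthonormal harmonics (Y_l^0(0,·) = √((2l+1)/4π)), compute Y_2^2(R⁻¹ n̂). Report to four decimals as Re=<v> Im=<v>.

Re=-0.0049 Im=0.0103

Need the full column D^2_{m',2} for m'=−2..2 at α=0.5513, β=0.0719, γ=3.6627.
cos(β/2)=0.999354, sin(β/2)=0.035942
d^2_{-2,2}: single k=4 term ⇒ +0.000002;  D = +0.000002+0.000000i
d^2_{-1,2}: single k=3 term ⇒ +0.000093;  D = +0.000082-0.000044i
d^2_{0,2}: single k=2 term ⇒ +0.003160;  D = +0.001594-0.002729i
d^2_{1,2}: single k=1 term ⇒ +0.071745;  D = -0.001630-0.071727i
d^2_{2,2}: single k=0 term ⇒ +0.997418;  D = -0.541609-0.837558i
Y_2^{m'}(θ=0.1843,φ=5.6192) and Σ D·Y over m':
  (+0.0000+0.0000i)·(+0.0031+0.0126i)  (+0.0001-0.0000i)·(+0.1096+0.0858i)  (+0.0016-0.0027i)·(+0.5990+0.0000i)  (-0.0016-0.0717i)·(-0.1096+0.0858i)  (-0.5416-0.8376i)·(+0.0031-0.0126i)
Y_2^2(R⁻¹ n̂) = -0.004938+0.010297i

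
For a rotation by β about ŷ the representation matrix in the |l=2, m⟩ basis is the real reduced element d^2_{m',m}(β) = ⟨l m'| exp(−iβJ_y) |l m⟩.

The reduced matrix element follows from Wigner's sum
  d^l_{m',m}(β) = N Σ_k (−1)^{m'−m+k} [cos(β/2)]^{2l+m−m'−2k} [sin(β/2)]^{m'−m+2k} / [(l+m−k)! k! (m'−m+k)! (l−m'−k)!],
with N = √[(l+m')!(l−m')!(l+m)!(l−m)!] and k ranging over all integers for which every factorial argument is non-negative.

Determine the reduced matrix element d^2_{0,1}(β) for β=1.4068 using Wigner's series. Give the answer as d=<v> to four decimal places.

d=0.1973

d^2_{0,1}(β=1.4068) via Wigner's sum:
Half-angle: c=0.762647, s=0.646814. N=√(2·2·6·1)=4.898979
The bounds max(0,m−m')=1 and min(l+m,l−m')=2 give 2 terms
  k=1: (−1)^0·4.8990/(2)·0.7626^3·0.6468^1 = +0.702792
  k=2: (−1)^1·4.8990/(2)·0.7626^1·0.6468^3 = -0.505520
d^2_{0,1}(1.4068) = +0.702792 -0.505520 = +0.197272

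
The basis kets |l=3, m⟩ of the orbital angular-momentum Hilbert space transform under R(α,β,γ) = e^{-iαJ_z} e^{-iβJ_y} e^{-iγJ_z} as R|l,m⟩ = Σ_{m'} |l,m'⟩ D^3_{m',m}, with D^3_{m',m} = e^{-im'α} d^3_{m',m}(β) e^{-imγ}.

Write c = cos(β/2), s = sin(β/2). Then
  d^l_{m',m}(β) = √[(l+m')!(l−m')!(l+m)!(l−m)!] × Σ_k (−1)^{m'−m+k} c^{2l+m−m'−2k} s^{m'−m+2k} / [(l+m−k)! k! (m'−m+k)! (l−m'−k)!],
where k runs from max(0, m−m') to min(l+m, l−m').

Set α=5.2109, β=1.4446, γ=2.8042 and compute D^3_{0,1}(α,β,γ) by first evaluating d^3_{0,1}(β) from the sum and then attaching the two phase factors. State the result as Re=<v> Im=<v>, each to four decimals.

First d^3_{0,1}(β=1.4446), then the phase factors e^{-i(0)α} and e^{-i(1)γ}:
With c≡cos(β/2)=0.750287 and s≡sin(β/2)=0.661112, N=[6·6·24·2]^{1/2}=41.569219
Admissible k: 1..3 (factorial args all ≥0)
  k=1: (−1)^0·41.5692/(12)·0.7503^5·0.6611^1 = +0.544507
  k=2: (−1)^1·41.5692/(4)·0.7503^3·0.6611^3 = -1.268293
  k=3: (−1)^2·41.5692/(12)·0.7503^1·0.6611^5 = +0.328242
d^3_{0,1}(1.4446) = +0.544507 -1.268293 +0.328242 = -0.395545
D = (+1.000000+0.000000i)·(-0.395545)·(-0.943621-0.331028i) = +0.373245+0.130936i

Re=0.3732 Im=0.1309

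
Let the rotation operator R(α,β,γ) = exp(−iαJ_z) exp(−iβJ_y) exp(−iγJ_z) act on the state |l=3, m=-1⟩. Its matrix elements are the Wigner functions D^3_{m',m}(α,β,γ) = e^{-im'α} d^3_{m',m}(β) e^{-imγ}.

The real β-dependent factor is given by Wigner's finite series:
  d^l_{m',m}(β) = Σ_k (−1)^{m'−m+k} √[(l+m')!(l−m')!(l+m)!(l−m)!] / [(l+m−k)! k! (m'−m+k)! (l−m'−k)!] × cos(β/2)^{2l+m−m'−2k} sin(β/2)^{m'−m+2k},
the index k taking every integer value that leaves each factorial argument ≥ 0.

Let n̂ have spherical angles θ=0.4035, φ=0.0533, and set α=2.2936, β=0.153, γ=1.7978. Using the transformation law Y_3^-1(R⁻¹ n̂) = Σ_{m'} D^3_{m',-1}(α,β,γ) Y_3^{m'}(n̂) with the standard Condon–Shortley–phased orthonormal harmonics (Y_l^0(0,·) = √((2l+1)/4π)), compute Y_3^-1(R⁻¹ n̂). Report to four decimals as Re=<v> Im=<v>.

Need the full column D^3_{m',-1} for m'=−3..3 at α=2.2936, β=0.153, γ=1.7978.
cos(β/2)=0.997075, sin(β/2)=0.076425
d^3_{-3,-1}: single k=2 term ⇒ +0.022358;  D = -0.016417+0.015177i
d^3_{-2,-1}: k∈[1..2] ⇒ +0.238165 -0.002799 = +0.235366;  D = +0.234147+0.023922i
d^3_{-1,-1}: k∈[0..2] ⇒ +0.982580 -0.046182 +0.000203 = +0.936601;  D = -0.544952-0.761741i
d^3_{0,-1}: k∈[0..2] ⇒ -0.260896 +0.004598 -0.000009 = -0.256307;  D = +0.057684-0.249732i
d^3_{1,-1}: k∈[0..2] ⇒ +0.034637 -0.000271 +0.000000 = +0.034366;  D = +0.030228-0.016349i
d^3_{2,-1}: k∈[0..1] ⇒ -0.002799 +0.000008 = -0.002790;  D = +0.002619+0.000963i
d^3_{3,-1}: single k=0 term ⇒ +0.000131;  D = +0.000048+0.000122i
Y_3^{m'}(θ=0.4035,φ=0.0533) and Σ D·Y over m':
  (-0.0164+0.0152i)·(+0.0249-0.0040i)  (+0.2341+0.0239i)·(+0.1441-0.0154i)  (-0.5450-0.7617i)·(+0.4092-0.0218i)  (+0.0577-0.2497i)·(+0.4219+0.0000i)  (+0.0302-0.0163i)·(-0.4092-0.0218i)  (+0.0026+0.0010i)·(+0.1441+0.0154i)  (+0.0000+0.0001i)·(-0.0249-0.0040i)
Y_3^-1(R⁻¹ n̂) = -0.193884-0.398657i

Re=-0.1939 Im=-0.3987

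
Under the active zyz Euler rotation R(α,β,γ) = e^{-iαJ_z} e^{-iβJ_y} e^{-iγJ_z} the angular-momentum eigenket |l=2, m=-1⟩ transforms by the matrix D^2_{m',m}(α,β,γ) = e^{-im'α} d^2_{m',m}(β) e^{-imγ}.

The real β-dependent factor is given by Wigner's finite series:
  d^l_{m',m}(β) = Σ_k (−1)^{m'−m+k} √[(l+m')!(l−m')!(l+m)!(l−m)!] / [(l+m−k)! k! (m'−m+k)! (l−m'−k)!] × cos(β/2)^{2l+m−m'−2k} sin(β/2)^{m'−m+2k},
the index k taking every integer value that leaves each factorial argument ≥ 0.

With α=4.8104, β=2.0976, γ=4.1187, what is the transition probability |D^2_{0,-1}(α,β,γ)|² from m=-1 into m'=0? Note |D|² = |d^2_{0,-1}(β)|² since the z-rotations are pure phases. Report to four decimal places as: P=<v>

First d^2_{0,-1}(β=2.0976), then the phase factors e^{-i(0)α} and e^{-i(-1)γ}:
Half-angle: c=0.498612, s=0.866826. N=√(2·2·1·6)=4.898979
The bounds max(0,m−m')=0 and min(l+m,l−m')=1 give 2 terms
  k=0: (−1)^1·4.8990/(2)·0.4986^3·0.8668^1 = -0.263205
  k=1: (−1)^2·4.8990/(2)·0.4986^1·0.8668^3 = +0.795487
d^2_{0,-1}(2.0976) = -0.263205 +0.795487 = +0.532282
|D^2_{0,-1}|² = |d^2_{0,-1}(β)|² = (+0.532282)² = 0.283324 (the z-rotation phases have unit modulus)

P=0.2833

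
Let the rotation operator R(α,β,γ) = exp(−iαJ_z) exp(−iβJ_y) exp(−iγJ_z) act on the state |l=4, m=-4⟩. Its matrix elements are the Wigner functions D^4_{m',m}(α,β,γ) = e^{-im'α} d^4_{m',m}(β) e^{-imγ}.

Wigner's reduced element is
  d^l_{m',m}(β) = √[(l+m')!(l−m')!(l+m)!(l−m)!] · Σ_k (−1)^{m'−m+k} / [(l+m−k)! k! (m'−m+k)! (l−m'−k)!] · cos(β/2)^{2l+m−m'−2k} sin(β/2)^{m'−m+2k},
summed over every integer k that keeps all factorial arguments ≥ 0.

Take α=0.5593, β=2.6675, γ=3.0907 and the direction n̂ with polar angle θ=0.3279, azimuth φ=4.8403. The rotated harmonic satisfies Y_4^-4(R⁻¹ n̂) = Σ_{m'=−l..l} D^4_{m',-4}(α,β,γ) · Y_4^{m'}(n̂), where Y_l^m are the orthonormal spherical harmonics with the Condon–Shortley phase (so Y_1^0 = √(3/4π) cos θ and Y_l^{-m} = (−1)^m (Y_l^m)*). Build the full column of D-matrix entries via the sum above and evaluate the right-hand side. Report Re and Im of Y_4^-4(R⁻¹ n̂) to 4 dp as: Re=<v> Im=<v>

Need the full column D^4_{m',-4} for m'=−4..4 at α=0.5593, β=2.6675, γ=3.0907.
cos(β/2)=0.234833, sin(β/2)=0.972036
d^4_{-4,-4}: single k=0 term ⇒ +0.000009;  D = -0.000004+0.000008i
d^4_{-3,-4}: single k=0 term ⇒ -0.000108;  D = -0.000010-0.000108i
d^4_{-2,-4}: single k=0 term ⇒ +0.000838;  D = +0.000511+0.000665i
d^4_{-1,-4}: single k=0 term ⇒ -0.004908;  D = -0.004601-0.001709i
d^4_{0,-4}: single k=0 term ⇒ +0.022715;  D = +0.022246-0.004592i
d^4_{1,-4}: single k=0 term ⇒ -0.084097;  D = -0.060790+0.058111i
d^4_{2,-4}: single k=0 term ⇒ +0.246144;  D = +0.060569-0.238576i
d^4_{3,-4}: single k=0 term ⇒ -0.544602;  D = +0.166485+0.518531i
d^4_{4,-4}: single k=0 term ⇒ +0.797000;  D = -0.609157-0.513942i
Y_4^{m'}(θ=0.3279,φ=4.8403) and Σ D·Y over m':
  (-0.0000+0.0000i)·(+0.0042-0.0023i)  (-0.0000-0.0001i)·(-0.0148-0.0367i)  (+0.0005+0.0007i)·(-0.1770+0.0463i)  (-0.0046-0.0017i)·(+0.0602+0.4684i)  (+0.0222-0.0046i)·(+0.4472+0.0000i)  (-0.0608+0.0581i)·(-0.0602+0.4684i)  (+0.0606-0.2386i)·(-0.1770-0.0463i)  (+0.1665+0.5185i)·(+0.0148-0.0367i)  (-0.6092-0.5139i)·(+0.0042+0.0023i)
Y_4^-4(R⁻¹ n̂) = -0.014810+0.001074i

Re=-0.0148 Im=0.0011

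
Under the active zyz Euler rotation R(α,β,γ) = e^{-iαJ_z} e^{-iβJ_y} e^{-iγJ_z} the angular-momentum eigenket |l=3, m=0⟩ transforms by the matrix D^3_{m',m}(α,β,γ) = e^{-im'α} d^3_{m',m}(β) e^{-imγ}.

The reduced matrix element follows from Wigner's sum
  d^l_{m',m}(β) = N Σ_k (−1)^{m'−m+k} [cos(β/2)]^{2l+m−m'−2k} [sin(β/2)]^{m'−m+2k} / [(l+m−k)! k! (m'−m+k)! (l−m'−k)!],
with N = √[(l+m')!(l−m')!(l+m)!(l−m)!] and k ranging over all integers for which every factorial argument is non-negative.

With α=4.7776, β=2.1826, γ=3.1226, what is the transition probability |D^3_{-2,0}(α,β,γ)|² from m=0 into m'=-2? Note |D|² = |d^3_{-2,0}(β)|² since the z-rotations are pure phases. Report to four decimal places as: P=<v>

D^3_{-2,0}(4.7776,2.1826,3.1226) = e^{-i·-2·4.7776}·d^3_{-2,0}(2.1826)·e^{-i·0·3.1226}. Compute d first:
Half-angle: c=0.461332, s=0.887227. N=√(1·120·6·6)=65.726707
Admissible k: 2..3 (factorial args all ≥0)
  k=2: (−1)^0·65.7267/(12)·0.4613^4·0.8872^2 = +0.195293
  k=3: (−1)^1·65.7267/(12)·0.4613^2·0.8872^4 = -0.722318
d^3_{-2,0}(2.1826) = +0.195293 -0.722318 = -0.527025
|D^3_{-2,0}|² = |d^3_{-2,0}(β)|² = (-0.527025)² = 0.277755 (the z-rotation phases have unit modulus)

P=0.2778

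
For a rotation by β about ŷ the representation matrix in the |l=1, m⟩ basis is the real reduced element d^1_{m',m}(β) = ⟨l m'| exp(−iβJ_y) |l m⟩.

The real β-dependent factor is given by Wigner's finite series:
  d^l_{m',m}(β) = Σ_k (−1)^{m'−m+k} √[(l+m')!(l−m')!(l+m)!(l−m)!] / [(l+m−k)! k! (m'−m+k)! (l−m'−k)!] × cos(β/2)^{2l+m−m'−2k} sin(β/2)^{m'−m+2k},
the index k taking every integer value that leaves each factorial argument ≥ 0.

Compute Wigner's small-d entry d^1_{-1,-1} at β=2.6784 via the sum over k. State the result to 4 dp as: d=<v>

d=0.0527

d^1_{-1,-1}(β=2.6784) via Wigner's sum:
With c≡cos(β/2)=0.229532 and s≡sin(β/2)=0.973301, N=[1·2·1·2]^{1/2}=2.000000
Admissible k: 0..0 (factorial args all ≥0)
  k=0: (−1)^0·2.0000/(2)·0.2295^2·0.9733^0 = +0.052685
d^1_{-1,-1}(2.6784) = +0.052685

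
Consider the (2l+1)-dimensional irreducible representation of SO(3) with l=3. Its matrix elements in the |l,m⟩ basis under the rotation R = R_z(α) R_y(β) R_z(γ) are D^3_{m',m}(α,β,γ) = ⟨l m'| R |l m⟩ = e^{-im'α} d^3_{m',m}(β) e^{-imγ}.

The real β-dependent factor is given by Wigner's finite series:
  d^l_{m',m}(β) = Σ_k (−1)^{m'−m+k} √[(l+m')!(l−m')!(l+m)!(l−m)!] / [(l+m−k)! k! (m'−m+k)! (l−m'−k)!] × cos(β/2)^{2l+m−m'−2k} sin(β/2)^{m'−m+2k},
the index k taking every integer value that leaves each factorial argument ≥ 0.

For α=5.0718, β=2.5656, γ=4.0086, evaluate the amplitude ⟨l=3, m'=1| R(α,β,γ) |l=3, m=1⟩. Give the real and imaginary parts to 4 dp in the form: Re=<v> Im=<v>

Re=-0.3405 Im=-0.1221

First d^3_{1,1}(β=2.5656), then the phase factors e^{-i(1)α} and e^{-i(1)γ}:
Half-angle: c=0.284032, s=0.958815. N=√(24·2·24·2)=48.000000
The bounds max(0,m−m')=0 and min(l+m,l−m')=2 give 3 terms
  k=0: (−1)^0·48.0000/(48)·0.2840^6·0.9588^0 = +0.000525
  k=1: (−1)^1·48.0000/(6)·0.2840^4·0.9588^2 = -0.047866
  k=2: (−1)^2·48.0000/(8)·0.2840^2·0.9588^4 = +0.409095
d^3_{1,1}(2.5656) = +0.000525 -0.047866 +0.409095 = +0.361754
Attach z-rotation phases: D = e^{-i(1)(5.0718)}·(+0.361754)·e^{-i(1)(4.0086)} = -0.340514-0.122132i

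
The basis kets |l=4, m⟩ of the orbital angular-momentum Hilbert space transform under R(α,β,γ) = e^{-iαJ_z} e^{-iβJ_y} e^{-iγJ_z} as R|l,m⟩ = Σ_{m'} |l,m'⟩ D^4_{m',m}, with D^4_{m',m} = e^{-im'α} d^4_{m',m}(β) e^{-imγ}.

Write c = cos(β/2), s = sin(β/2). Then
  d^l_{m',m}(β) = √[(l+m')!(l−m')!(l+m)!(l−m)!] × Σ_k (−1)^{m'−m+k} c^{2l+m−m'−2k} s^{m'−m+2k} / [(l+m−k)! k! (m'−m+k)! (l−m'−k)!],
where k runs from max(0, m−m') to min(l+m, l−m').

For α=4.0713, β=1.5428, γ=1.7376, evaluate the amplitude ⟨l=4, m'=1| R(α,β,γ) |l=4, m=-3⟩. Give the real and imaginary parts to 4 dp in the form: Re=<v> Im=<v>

Re=0.1487 Im=0.3248

D^4_{1,-3}(4.0713,1.5428,1.7376) = e^{-i·1·4.0713}·d^4_{1,-3}(1.5428)·e^{-i·-3·1.7376}. Compute d first:
With c≡cos(β/2)=0.716935 and s≡sin(β/2)=0.697140, N=[120·6·1·5040]^{1/2}=1904.940944
Admissible k: 0..1 (factorial args all ≥0)
  k=0: (−1)^4·1904.9409/(144)·0.7169^4·0.6971^4 = +0.825502
  k=1: (−1)^5·1904.9409/(240)·0.7169^2·0.6971^6 = -0.468327
d^4_{1,-3}(1.5428) = +0.825502 -0.468327 = +0.357175
Attach z-rotation phases: D = e^{-i(1)(4.0713)}·(+0.357175)·e^{-i(-3)(1.7376)} = +0.148667+0.324765i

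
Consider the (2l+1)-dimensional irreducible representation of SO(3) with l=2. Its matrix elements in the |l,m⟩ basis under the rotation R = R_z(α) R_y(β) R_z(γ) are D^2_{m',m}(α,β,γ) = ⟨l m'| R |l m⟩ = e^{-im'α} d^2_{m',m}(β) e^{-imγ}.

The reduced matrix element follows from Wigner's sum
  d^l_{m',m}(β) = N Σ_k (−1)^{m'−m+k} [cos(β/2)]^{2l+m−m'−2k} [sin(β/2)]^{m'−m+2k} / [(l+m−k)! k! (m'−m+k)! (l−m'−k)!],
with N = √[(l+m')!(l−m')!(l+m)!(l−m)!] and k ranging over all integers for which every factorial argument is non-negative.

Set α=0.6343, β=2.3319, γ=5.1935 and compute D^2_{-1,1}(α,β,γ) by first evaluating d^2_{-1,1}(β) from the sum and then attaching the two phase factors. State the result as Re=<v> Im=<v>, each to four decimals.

Re=0.0489 Im=-0.3168

First d^2_{-1,1}(β=2.3319), then the phase factors e^{-i(-1)α} and e^{-i(1)γ}:
Half-angle: c=0.393878, s=0.919163. N=√(1·6·6·1)=6.000000
Admissible k: 2..3 (factorial args all ≥0)
  k=2: (−1)^0·6.0000/(2)·0.3939^2·0.9192^2 = +0.393214
  k=3: (−1)^1·6.0000/(6)·0.3939^0·0.9192^4 = -0.713789
d^2_{-1,1}(2.3319) = +0.393214 -0.713789 = -0.320576
D = (+0.805487+0.592614i)·(-0.320576)·(+0.462764+0.886481i) = +0.048917-0.316821i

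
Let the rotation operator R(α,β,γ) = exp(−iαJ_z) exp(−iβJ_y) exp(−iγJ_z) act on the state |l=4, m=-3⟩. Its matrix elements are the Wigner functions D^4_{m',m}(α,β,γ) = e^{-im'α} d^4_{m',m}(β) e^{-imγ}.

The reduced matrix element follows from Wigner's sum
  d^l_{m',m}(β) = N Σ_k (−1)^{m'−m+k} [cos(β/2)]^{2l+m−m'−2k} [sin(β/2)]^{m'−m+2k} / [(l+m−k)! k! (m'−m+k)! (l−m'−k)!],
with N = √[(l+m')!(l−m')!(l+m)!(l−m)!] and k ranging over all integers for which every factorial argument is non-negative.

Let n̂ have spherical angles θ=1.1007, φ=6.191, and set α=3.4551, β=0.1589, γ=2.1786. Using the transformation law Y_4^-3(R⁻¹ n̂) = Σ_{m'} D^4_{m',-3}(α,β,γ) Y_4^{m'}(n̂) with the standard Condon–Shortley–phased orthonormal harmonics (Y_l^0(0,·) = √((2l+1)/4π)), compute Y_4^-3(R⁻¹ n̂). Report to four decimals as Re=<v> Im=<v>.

Re=-0.0599 Im=-0.3336

Need the full column D^4_{m',-3} for m'=−4..4 at α=3.4551, β=0.1589, γ=2.1786.
cos(β/2)=0.996846, sin(β/2)=0.079366
d^4_{-4,-3}: single k=1 term ⇒ +0.219572;  D = +0.014076+0.219120i
d^4_{-3,-3}: k∈[0..1] ⇒ +0.975041 -0.043265 = +0.931776;  D = -0.343589-0.866114i
d^4_{-2,-3}: k∈[0..1] ⇒ -0.290466 +0.005524 = -0.284943;  D = -0.181633-0.219549i
d^4_{-1,-3}: k∈[0..1] ⇒ +0.049058 -0.000518 = +0.048540;  D = -0.040967-0.026035i
d^4_{0,-3}: k∈[0..1] ⇒ -0.005823 +0.000037 = -0.005786;  D = -0.005602-0.001446i
d^4_{1,-3}: k∈[0..1] ⇒ +0.000518 -0.000002 = +0.000516;  D = -0.000515+0.000031i
d^4_{2,-3}: k∈[0..1] ⇒ -0.000035 +0.000000 = -0.000035;  D = -0.000033+0.000013i
d^4_{3,-3}: k∈[0..1] ⇒ +0.000002 -0.000000 = +0.000002;  D = -0.000001+0.000001i
d^4_{4,-3}: single k=0 term ⇒ -0.000000;  D = -0.000000+0.000000i
Y_4^{m'}(θ=1.1007,φ=6.191) and Σ D·Y over m':
  (+0.0141+0.2191i)·(+0.2608+0.1008i)  (-0.3436-0.8661i)·(+0.3865+0.1097i)  (-0.1816-0.2195i)·(+0.1140+0.0213i)  (-0.0410-0.0260i)·(-0.2975-0.0275i)  (-0.0056-0.0014i)·(-0.1779+0.0000i)  (-0.0005+0.0000i)·(+0.2975-0.0275i)  (-0.0000+0.0000i)·(+0.1140-0.0213i)  (-0.0000+0.0000i)·(-0.3865+0.1097i)  (-0.0000+0.0000i)·(+0.2608-0.1008i)
Y_4^-3(R⁻¹ n̂) = -0.059924-0.333621i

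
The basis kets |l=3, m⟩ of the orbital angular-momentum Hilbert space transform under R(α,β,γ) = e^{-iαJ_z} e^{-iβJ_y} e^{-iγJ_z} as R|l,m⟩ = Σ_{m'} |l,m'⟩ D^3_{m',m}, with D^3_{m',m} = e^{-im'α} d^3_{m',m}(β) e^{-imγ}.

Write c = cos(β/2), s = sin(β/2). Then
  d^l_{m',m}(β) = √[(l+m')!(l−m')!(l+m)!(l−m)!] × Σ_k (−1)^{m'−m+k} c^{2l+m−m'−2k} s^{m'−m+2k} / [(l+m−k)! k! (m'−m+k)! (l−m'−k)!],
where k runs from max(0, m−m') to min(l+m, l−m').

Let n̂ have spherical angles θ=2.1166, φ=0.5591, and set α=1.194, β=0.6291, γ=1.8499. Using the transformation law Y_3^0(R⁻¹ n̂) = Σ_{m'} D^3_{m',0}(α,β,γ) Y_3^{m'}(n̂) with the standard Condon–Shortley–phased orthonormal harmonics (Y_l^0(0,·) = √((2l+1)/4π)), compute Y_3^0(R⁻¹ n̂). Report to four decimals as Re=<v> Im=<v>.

Need the full column D^3_{m',0} for m'=−3..3 at α=1.194, β=0.6291, γ=1.8499.
cos(β/2)=0.950936, sin(β/2)=0.309389
d^3_{-3,0}: single k=3 term ⇒ +0.113889;  D = -0.103021-0.048552i
d^3_{-2,0}: k∈[2..3] ⇒ +0.428720 -0.045382 = +0.383338;  D = -0.279544+0.262304i
d^3_{-1,0}: k∈[1..3] ⇒ +0.833395 -0.264654 +0.009338 = +0.578079;  D = +0.212700+0.537526i
d^3_{0,0}: k∈[0..3] ⇒ +0.739447 -0.704459 +0.074570 -0.000877 = +0.108680;  D = +0.108680+0.000000i
d^3_{1,0}: k∈[0..2] ⇒ -0.833395 +0.264654 -0.009338 = -0.578079;  D = -0.212700+0.537526i
d^3_{2,0}: k∈[0..1] ⇒ +0.428720 -0.045382 = +0.383338;  D = -0.279544-0.262304i
d^3_{3,0}: single k=0 term ⇒ -0.113889;  D = +0.103021-0.048552i
Y_3^{m'}(θ=2.1166,φ=0.5591) and Σ D·Y over m':
  (-0.1030-0.0486i)·(-0.0277-0.2590i)  (-0.2795+0.2623i)·(-0.1695+0.3485i)  (+0.2127+0.5375i)·(+0.0813-0.0509i)  (+0.1087+0.0000i)·(+0.3201+0.0000i)  (-0.2127+0.5375i)·(-0.0813-0.0509i)  (-0.2795-0.2623i)·(-0.1695-0.3485i)  (+0.1030-0.0486i)·(+0.0277-0.2590i)
Y_3^0(R⁻¹ n̂) = +0.016568+0.000000i

Re=0.0166 Im=0.0000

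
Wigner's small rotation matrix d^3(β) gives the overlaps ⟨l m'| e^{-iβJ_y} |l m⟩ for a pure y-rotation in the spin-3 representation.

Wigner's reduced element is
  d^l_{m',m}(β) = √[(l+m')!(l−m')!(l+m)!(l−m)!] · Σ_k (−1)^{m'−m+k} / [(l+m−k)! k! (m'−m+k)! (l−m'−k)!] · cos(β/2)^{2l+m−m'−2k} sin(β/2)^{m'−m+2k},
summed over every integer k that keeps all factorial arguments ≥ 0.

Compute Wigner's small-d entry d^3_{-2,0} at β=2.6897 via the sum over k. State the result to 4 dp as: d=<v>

d^3_{-2,0}(β=2.6897) via Wigner's sum:
Half-angle: c=0.224029, s=0.974583. N=√(1·120·6·6)=65.726707
Admissible k: 2..3 (factorial args all ≥0)
  k=2: (−1)^0·65.7267/(12)·0.2240^4·0.9746^2 = +0.013104
  k=3: (−1)^1·65.7267/(12)·0.2240^2·0.9746^4 = -0.247995
d^3_{-2,0}(2.6897) = +0.013104 -0.247995 = -0.234891

d=-0.2349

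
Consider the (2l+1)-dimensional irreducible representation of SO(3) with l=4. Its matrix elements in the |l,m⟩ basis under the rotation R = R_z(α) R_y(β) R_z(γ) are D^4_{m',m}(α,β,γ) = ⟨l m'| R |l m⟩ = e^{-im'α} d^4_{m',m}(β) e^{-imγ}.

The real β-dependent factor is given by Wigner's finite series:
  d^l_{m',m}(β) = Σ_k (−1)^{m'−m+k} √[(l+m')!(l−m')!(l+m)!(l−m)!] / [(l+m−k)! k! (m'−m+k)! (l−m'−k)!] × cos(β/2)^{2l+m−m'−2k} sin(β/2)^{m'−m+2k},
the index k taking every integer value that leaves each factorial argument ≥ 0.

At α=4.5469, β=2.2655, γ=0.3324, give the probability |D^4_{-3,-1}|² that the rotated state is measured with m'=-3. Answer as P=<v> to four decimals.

P=0.0625

Split into d^4_{-3,-1}(β=2.2655) × two z-phases.
c=cos(2.2655/2)=0.424171, s=sin(2.2655/2)=0.905582; N=√[1·5040·6·120]=1904.940944
k∈{2,3} keeps every argument non-negative
  k=2: (−1)^0·1904.9409/(240)·0.4242^6·0.9056^2 = +0.037912
  k=3: (−1)^1·1904.9409/(144)·0.4242^4·0.9056^4 = -0.288001
d^4_{-3,-1}(2.2655) = +0.037912 -0.288001 = -0.250090
|D^4_{-3,-1}|² = |d^4_{-3,-1}(β)|² = (-0.250090)² = 0.062545 (the z-rotation phases have unit modulus)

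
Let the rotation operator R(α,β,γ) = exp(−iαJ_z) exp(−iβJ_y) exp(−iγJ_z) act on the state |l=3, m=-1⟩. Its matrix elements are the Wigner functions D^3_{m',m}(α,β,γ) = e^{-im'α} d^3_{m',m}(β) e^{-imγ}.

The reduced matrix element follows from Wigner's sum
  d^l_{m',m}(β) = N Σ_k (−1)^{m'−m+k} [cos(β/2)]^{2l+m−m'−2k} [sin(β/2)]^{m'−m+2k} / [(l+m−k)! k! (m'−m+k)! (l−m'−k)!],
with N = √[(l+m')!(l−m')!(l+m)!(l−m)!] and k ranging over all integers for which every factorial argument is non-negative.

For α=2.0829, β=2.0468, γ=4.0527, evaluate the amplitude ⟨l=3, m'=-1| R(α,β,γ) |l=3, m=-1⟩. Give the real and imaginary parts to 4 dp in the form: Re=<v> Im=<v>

Re=0.4509 Im=-0.0670

Split into d^3_{-1,-1}(β=2.0468) × two z-phases.
With c≡cos(β/2)=0.520466 and s≡sin(β/2)=0.853883, N=[2·24·2·24]^{1/2}=48.000000
k∈{0,1,2} keeps every argument non-negative
  k=0: (−1)^0·48.0000/(48)·0.5205^6·0.8539^0 = +0.019877
  k=1: (−1)^1·48.0000/(6)·0.5205^4·0.8539^2 = -0.428011
  k=2: (−1)^2·48.0000/(8)·0.5205^2·0.8539^4 = +0.864029
d^3_{-1,-1}(2.0468) = +0.019877 -0.428011 +0.864029 = +0.455895
D = (-0.490012+0.871716i)·(+0.455895)·(-0.612871-0.790183i) = +0.450939-0.067039i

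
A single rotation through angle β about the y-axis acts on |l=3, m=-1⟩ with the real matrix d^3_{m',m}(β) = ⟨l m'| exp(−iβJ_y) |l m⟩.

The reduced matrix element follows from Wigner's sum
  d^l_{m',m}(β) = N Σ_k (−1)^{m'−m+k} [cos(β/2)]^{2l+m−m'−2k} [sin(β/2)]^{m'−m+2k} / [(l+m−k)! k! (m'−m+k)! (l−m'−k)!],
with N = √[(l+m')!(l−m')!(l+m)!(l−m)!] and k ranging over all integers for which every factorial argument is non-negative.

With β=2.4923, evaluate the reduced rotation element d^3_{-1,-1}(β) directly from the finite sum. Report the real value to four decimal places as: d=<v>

d^3_{-1,-1}(β=2.4923) via Wigner's sum:
Half-angle: c=0.318974, s=0.947764. N=√(2·24·2·24)=48.000000
k∈{0,1,2} keeps every argument non-negative
  k=0: (−1)^0·48.0000/(48)·0.3190^6·0.9478^0 = +0.001053
  k=1: (−1)^1·48.0000/(6)·0.3190^4·0.9478^2 = -0.074389
  k=2: (−1)^2·48.0000/(8)·0.3190^2·0.9478^4 = +0.492562
d^3_{-1,-1}(2.4923) = +0.001053 -0.074389 +0.492562 = +0.419226

d=0.4192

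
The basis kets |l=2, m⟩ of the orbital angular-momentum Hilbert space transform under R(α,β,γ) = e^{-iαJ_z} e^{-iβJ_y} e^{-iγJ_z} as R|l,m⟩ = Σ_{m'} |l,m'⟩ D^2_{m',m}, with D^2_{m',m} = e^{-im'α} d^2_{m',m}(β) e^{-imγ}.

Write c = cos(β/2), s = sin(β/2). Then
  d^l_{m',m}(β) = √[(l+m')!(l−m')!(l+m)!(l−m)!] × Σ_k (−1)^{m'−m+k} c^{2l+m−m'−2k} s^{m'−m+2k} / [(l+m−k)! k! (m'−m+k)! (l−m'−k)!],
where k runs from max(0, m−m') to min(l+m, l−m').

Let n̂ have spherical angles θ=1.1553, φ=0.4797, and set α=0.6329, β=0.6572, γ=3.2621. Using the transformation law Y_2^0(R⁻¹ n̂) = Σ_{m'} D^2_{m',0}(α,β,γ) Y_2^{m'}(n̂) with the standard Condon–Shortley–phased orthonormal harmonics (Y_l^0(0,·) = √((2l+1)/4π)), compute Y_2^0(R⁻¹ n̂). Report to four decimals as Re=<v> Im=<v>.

Need the full column D^2_{m',0} for m'=−2..2 at α=0.6329, β=0.6572, γ=3.2621.
cos(β/2)=0.946495, sin(β/2)=0.322718
d^2_{-2,0}: single k=2 term ⇒ +0.228539;  D = +0.068628+0.217991i
d^2_{-1,0}: k∈[1..2] ⇒ +0.670277 -0.077923 = +0.592354;  D = +0.477624+0.350369i
d^2_{0,0}: k∈[0..2] ⇒ +0.802552 -0.373202 +0.010847 = +0.440197;  D = +0.440197+0.000000i
d^2_{1,0}: k∈[0..1] ⇒ -0.670277 +0.077923 = -0.592354;  D = -0.477624+0.350369i
d^2_{2,0}: single k=0 term ⇒ +0.228539;  D = +0.068628-0.217991i
Y_2^{m'}(θ=1.1553,φ=0.4797) and Σ D·Y over m':
  (+0.0686+0.2180i)·(+0.1856-0.2648i)  (+0.4776+0.3504i)·(+0.2531-0.1317i)  (+0.4402+0.0000i)·(-0.1612+0.0000i)  (-0.4776+0.3504i)·(-0.2531-0.1317i)  (+0.0686-0.2180i)·(+0.1856+0.2648i)
Y_2^0(R⁻¹ n̂) = +0.403975+0.000000i

Re=0.4040 Im=0.0000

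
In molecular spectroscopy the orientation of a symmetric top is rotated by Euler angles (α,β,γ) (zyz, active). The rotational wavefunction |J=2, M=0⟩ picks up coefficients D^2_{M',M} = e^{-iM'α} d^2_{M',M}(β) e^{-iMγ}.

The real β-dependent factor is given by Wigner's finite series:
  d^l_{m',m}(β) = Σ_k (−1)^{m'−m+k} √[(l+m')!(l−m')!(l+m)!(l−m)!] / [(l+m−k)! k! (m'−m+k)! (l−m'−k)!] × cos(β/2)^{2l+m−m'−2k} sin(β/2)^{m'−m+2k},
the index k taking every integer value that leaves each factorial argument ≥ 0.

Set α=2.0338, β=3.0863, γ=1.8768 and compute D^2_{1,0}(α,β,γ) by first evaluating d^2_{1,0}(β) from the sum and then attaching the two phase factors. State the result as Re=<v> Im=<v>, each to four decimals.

Re=-0.0302 Im=-0.0605

D^2_{1,0}(2.0338,3.0863,1.8768) = e^{-i·1·2.0338}·d^2_{1,0}(3.0863)·e^{-i·0·1.8768}. Compute d first:
c=cos(3.0863/2)=0.027643, s=sin(3.0863/2)=0.999618; N=√[6·1·2·2]=4.898979
Admissible k: 0..1 (factorial args all ≥0)
  k=0: (−1)^1·4.8990/(2)·0.0276^3·0.9996^1 = -0.000052
  k=1: (−1)^2·4.8990/(2)·0.0276^1·0.9996^3 = +0.067633
d^2_{1,0}(3.0863) = -0.000052 +0.067633 = +0.067581
Attach z-rotation phases: D = e^{-i(1)(2.0338)}·(+0.067581)·e^{-i(0)(1.8768)} = -0.030184-0.060466i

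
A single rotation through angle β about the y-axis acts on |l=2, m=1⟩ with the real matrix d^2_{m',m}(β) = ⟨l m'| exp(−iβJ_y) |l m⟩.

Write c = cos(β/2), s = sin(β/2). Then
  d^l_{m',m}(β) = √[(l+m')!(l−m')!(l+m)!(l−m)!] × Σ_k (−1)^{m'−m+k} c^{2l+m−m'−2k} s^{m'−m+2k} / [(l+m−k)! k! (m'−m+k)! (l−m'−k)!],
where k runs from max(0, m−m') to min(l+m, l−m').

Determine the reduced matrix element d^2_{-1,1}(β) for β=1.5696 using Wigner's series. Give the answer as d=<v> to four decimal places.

d^2_{-1,1}(β=1.5696) via Wigner's sum:
With c≡cos(β/2)=0.707530 and s≡sin(β/2)=0.706684, N=[1·6·6·1]^{1/2}=6.000000
k∈{2,3} keeps every argument non-negative
  k=2: (−1)^0·6.0000/(2)·0.7075^2·0.7067^2 = +0.749999
  k=3: (−1)^1·6.0000/(6)·0.7075^0·0.7067^4 = -0.249402
d^2_{-1,1}(1.5696) = +0.749999 -0.249402 = +0.500597

d=0.5006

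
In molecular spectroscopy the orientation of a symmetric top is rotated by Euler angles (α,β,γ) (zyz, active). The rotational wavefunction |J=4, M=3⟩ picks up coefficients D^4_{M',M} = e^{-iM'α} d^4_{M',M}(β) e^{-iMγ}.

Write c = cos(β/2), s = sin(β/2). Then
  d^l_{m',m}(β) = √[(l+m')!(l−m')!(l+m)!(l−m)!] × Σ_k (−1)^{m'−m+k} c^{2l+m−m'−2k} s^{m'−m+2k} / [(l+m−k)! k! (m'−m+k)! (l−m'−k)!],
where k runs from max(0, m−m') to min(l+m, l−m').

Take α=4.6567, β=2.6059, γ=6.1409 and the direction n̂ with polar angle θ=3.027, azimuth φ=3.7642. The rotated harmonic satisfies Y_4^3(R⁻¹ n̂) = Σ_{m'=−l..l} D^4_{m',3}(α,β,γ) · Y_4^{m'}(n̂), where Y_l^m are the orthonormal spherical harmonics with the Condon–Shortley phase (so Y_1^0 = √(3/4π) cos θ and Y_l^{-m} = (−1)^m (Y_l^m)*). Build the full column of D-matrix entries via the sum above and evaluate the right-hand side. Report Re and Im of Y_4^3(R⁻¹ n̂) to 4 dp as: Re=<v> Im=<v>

Need the full column D^4_{m',3} for m'=−4..4 at α=4.6567, β=2.6059, γ=6.1409.
cos(β/2)=0.264655, sin(β/2)=0.964343
d^4_{-4,3}: single k=7 term ⇒ +0.580559;  D = +0.568509+0.117671i
d^4_{-3,3}: k∈[6..7] ⇒ +0.394320 -0.747916 = -0.353596;  D = +0.090831-0.341731i
d^4_{-2,3}: k∈[5..6] ⇒ +0.173534 -0.768008 = -0.594474;  D = +0.565135+0.184448i
d^4_{-1,3}: k∈[4..5] ⇒ +0.056126 -0.447116 = -0.390990;  D = -0.141813+0.364365i
d^4_{0,3}: k∈[3..4] ⇒ +0.013777 -0.182921 = -0.169144;  D = -0.153967-0.070027i
d^4_{1,3}: k∈[2..3] ⇒ +0.002536 -0.056126 = -0.053590;  D = +0.024868-0.047471i
d^4_{2,3}: k∈[1..2] ⇒ +0.000328 -0.013070 = -0.012742;  D = +0.010941+0.006532i
d^4_{3,3}: k∈[0..1] ⇒ +0.000024 -0.002237 = -0.002213;  D = -0.001238+0.001834i
d^4_{4,3}: single k=0 term ⇒ -0.000248;  D = -0.000198-0.000150i
Y_4^{m'}(θ=3.027,φ=3.7642) and Σ D·Y over m':
  (+0.5685+0.1177i)·(-0.0001-0.0000i)  (+0.0908-0.3417i)·(-0.0005-0.0018i)  (+0.5651+0.1844i)·(+0.0083-0.0245i)  (-0.1418+0.3644i)·(+0.1706-0.1225i)  (-0.1540-0.0700i)·(+0.7916+0.0000i)  (+0.0249-0.0475i)·(-0.1706-0.1225i)  (+0.0109+0.0065i)·(+0.0083+0.0245i)  (-0.0012+0.0018i)·(+0.0005-0.0018i)  (-0.0002-0.0002i)·(-0.0001+0.0000i)
Y_4^3(R⁻¹ n̂) = -0.103070+0.017165i

Re=-0.1031 Im=0.0172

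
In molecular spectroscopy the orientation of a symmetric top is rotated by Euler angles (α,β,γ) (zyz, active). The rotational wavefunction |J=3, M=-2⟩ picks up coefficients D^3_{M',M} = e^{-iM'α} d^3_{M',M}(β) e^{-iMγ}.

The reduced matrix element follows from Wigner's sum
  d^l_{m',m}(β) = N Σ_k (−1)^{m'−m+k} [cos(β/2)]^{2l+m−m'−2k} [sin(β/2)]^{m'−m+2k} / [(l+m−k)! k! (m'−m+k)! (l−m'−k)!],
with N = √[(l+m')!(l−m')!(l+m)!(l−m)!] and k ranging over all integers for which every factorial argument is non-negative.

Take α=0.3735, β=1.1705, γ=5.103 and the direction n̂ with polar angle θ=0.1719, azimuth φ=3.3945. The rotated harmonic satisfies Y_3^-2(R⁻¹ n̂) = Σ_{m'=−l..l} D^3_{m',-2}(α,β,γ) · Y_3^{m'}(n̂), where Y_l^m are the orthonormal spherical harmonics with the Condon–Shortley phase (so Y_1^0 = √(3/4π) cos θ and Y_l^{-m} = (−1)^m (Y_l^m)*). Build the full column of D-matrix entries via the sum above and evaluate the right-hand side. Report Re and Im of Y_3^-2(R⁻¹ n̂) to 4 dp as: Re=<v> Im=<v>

Re=-0.1499 Im=-0.1618

Need the full column D^3_{m',-2} for m'=−3..3 at α=0.3735, β=1.1705, γ=5.103.
cos(β/2)=0.833574, sin(β/2)=0.552408
d^3_{-3,-2}: single k=1 term ⇒ +0.544573;  D = +0.176942-0.515026i
d^3_{-2,-2}: k∈[0..1] ⇒ +0.335479 -0.736659 = -0.401180;  D = +0.017075+0.400816i
d^3_{-1,-2}: k∈[0..1] ⇒ -0.703041 +0.617507 = -0.085534;  D = +0.034570+0.078236i
d^3_{0,-2}: k∈[0..1] ⇒ +0.806969 -0.354395 = +0.452574;  D = -0.321352-0.318679i
d^3_{1,-2}: k∈[0..1] ⇒ -0.617507 +0.135595 = -0.481912;  D = +0.442408+0.191087i
d^3_{2,-2}: k∈[0..1] ⇒ +0.323517 -0.028416 = +0.295102;  D = -0.294929-0.010097i
d^3_{3,-2}: single k=0 term ⇒ -0.105031;  D = +0.099044-0.034955i
Y_3^{m'}(θ=0.1719,φ=3.3945) and Σ D·Y over m':
  (+0.1769-0.5150i)·(-0.0015+0.0014i)  (+0.0171+0.4008i)·(+0.0258-0.0143i)  (+0.0346+0.0782i)·(-0.2063+0.0533i)  (-0.3214-0.3187i)·(+0.6816+0.0000i)  (+0.4424+0.1911i)·(+0.2063+0.0533i)  (-0.2949-0.0101i)·(+0.0258+0.0143i)  (+0.0990-0.0350i)·(+0.0015+0.0014i)
Y_3^-2(R⁻¹ n̂) = -0.149880-0.161756i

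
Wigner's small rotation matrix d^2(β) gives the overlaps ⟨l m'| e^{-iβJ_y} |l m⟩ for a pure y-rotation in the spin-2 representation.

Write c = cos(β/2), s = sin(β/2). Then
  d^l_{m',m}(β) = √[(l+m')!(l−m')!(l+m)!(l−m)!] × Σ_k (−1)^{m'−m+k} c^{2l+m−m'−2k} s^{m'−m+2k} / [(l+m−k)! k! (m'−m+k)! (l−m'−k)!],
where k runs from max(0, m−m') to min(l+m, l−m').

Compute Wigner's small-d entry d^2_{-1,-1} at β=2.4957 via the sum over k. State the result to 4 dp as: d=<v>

d=-0.2616

d^2_{-1,-1}(β=2.4957) via Wigner's sum:
With c≡cos(β/2)=0.317362 and s≡sin(β/2)=0.948304, N=[1·6·1·6]^{1/2}=6.000000
k∈{0,1} keeps every argument non-negative
  k=0: (−1)^0·6.0000/(6)·0.3174^4·0.9483^0 = +0.010144
  k=1: (−1)^1·6.0000/(2)·0.3174^2·0.9483^2 = -0.271723
d^2_{-1,-1}(2.4957) = +0.010144 -0.271723 = -0.261579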